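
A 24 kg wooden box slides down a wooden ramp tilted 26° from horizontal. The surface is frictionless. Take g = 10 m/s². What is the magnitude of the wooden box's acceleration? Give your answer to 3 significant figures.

Resolving the weight along the incline: the component pulling the wooden box down the slope is mg sin 26° = 24 × 10 × 0.4384 = 105.216 N, and the normal force is N = mg cos 26° = 24 × 10 × 0.8988 = 215.712 N.
With no friction the net force along the incline is 105.216 N, so a = g sin 26° = 105.216 / 24 = 4.3840 m/s².

4.38 m/s²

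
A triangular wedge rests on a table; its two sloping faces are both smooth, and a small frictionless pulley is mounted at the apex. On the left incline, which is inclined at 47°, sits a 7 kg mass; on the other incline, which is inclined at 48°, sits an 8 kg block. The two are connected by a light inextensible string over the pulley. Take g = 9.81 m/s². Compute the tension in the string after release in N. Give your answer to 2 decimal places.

54.00 N

Resolve each weight along its own incline: the 7 kg mass has component 7 × 9.81 × sin 47° = 50.222 N down its slope, and the 8 kg mass has 8 × 9.81 × sin 48° = 58.322 N down its slope.
The 8 kg side's 58.322 N exceeds the other side's 50.222 N, so that mass slides down and the 7 kg mass slides up. Taking that direction as positive, Newton's second law for the whole system gives 58.322 − 50.222 = (7 + 8) a, so a = 8.100 / 15 = 0.5400 m/s².
For the 7 kg mass (up-slope positive): T − 50.222 = 7 × 0.5400, so T = 54.002 N.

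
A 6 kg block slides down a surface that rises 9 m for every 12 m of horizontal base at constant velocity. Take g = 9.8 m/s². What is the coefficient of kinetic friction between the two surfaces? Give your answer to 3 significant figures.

0.750

At constant velocity the net force along the incline is zero: mg sin 36.87° = μ mg cos 36.87°.
So μ = tan 36.87° = 0.6000 / 0.8000 = 0.7500.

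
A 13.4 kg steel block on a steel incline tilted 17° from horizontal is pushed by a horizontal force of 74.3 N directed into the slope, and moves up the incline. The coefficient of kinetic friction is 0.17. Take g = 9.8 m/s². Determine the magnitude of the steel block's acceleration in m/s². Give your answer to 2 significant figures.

0.57 m/s²

The horizontal push has components F cos 17° = 74.3 × 0.9563 = 71.053 N up the incline and F sin 17° = 74.3 × 0.2924 = 21.725 N pressing into the surface.
The normal force is therefore N = mg cos 17° + F sin 17° = 125.581 + 21.725 = 147.306 N, and kinetic friction down the slope is μN = 0.17 × 147.306 = 25.042 N.
Along the incline: F cos 17° − mg sin 17° − μN = ma, so 71.053 − 38.398 − 25.042 = 13.4 a, giving a = 0.5681 m/s².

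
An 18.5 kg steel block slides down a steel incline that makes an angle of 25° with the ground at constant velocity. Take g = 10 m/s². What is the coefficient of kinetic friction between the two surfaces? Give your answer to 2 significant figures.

0.47

At constant velocity the net force along the incline is zero: mg sin 25° = μ mg cos 25°.
So μ = tan 25° = 0.4226 / 0.9063 = 0.4663.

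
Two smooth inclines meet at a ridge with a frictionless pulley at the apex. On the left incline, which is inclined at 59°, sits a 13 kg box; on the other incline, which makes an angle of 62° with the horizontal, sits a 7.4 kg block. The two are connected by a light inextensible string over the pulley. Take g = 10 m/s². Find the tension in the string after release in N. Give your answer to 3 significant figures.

Resolve each weight along its own incline: the 13 kg mass has component 13 × 10 × sin 59° = 111.432 N down its slope, and the 7.4 kg mass has 7.4 × 10 × sin 62° = 65.338 N down its slope.
The 13 kg side's 111.432 N exceeds the other side's 65.338 N, so that mass slides down and the 7.4 kg mass slides up. Taking that direction as positive, Newton's second law for the whole system gives 111.432 − 65.338 = (13 + 7.4) a, so a = 46.094 / 20.4 = 2.2595 m/s².
For the 7.4 kg mass (up-slope positive): T − 65.338 = 7.4 × 2.2595, so T = 82.058 N.

82.1 N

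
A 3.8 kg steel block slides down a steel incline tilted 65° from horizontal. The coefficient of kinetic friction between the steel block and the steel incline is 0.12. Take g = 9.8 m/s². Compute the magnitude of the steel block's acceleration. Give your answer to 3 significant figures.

8.38 m/s²

Resolving the weight along the incline: the component pulling the steel block down the slope is mg sin 65° = 3.8 × 9.8 × 0.9063 = 33.751 N, and the normal force is N = mg cos 65° = 3.8 × 9.8 × 0.4226 = 15.738 N.
Kinetic friction acts up the slope with magnitude f = μN = 0.12 × 15.738 = 1.889 N.
Net force along the incline is 33.751 − 1.889 = 31.862 N, so a = 31.862 / 3.8 = 8.3847 m/s².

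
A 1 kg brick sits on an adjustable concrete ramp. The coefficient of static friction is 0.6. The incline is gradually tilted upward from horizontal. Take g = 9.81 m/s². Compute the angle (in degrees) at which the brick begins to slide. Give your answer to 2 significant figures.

At the threshold of sliding, static friction is at its maximum μ_s N and exactly balances the weight component along the incline: mg sin θ = μ_s mg cos θ.
Hence tan θ = μ_s = 0.6, so θ = arctan(0.6) = 30.9638°.

31°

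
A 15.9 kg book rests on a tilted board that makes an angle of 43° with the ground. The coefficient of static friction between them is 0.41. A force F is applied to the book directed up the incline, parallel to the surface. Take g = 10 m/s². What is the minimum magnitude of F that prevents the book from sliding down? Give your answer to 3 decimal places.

The normal force is N = mg cos 43° = 116.285 N. With F at its minimum the book is on the verge of sliding down, so static friction is at its maximum μ_s N = 0.41 × 116.285 = 47.677 N and acts up the slope.
Equilibrium along the incline: F + μ_s N = mg sin 43°, so F = 108.438 − 47.677 = 60.761 N.

60.761 N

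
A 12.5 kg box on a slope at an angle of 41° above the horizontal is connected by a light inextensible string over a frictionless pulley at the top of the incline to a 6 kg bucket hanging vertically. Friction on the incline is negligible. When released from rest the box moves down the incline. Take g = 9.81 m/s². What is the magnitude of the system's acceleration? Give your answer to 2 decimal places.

For the box on the incline: the weight component along the slope is m₁g sin 41° = 12.5 × 9.81 × 0.6561 = 80.454 N and the normal force is N = m₁g cos 41° = 92.546 N.
Newton's second law for the box (down-slope positive): 80.454 − T = 12.5 a. For the hanging bucket (upward positive): T − 6 × 9.81 = 6 a.
Adding the two equations eliminates T: 21.594 = 18.5 a, so a = 1.1672 m/s².

1.17 m/s²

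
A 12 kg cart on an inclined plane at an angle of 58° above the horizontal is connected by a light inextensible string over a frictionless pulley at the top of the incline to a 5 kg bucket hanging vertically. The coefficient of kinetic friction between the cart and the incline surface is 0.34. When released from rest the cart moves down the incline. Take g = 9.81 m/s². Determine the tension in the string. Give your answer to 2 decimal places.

57.75 N

For the cart on the incline: the weight component along the slope is m₁g sin 58° = 12 × 9.81 × 0.8480 = 99.827 N and the normal force is N = m₁g cos 58° = 62.382 N.
Kinetic friction opposes the cart's motion down the incline: f = μN = 0.34 × 62.382 = 21.210 N acting up the slope.
Newton's second law for the cart (down-slope positive): 99.827 − 21.210 − T = 12 a. For the hanging bucket (upward positive): T − 5 × 9.81 = 5 a.
Adding the two equations eliminates T: 29.567 = 17 a, so a = 1.7392 m/s².
Then from the hanging bucket's equation, T = 5 × (9.81 + 1.7392) = 57.746 N.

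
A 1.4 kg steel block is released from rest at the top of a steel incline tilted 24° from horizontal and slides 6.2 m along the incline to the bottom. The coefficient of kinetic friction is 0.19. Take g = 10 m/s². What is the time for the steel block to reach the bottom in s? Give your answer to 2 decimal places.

2.31 s

The weight component along the incline is mg sin 24° = 5.694 N and the normal force is N = mg cos 24° = 12.790 N.
Friction up the slope is f = μN = 0.19 × 12.790 = 2.430 N, so the net downslope force is 5.694 − 2.430 = 3.264 N and a = 3.264 / 1.4 = 2.3314 m/s².
Starting from rest, L = ½at², so t = √(2L/a) = √(2 × 6.2 / 2.3314) = 2.3062 s.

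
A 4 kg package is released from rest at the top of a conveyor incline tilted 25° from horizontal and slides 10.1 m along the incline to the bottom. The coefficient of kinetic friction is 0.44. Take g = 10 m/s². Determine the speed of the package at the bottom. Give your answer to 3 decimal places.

The weight component along the incline is mg sin 25° = 16.905 N and the normal force is N = mg cos 25° = 36.252 N.
Friction up the slope is f = μN = 0.44 × 36.252 = 15.951 N, so the net downslope force is 16.905 − 15.951 = 0.954 N and a = 0.954 / 4 = 0.2385 m/s².
Starting from rest over a distance of 10.1 m, v² = 2aL = 2 × 0.2385 × 10.1 = 4.8177, so v = 2.1949 m/s.

2.195 m/s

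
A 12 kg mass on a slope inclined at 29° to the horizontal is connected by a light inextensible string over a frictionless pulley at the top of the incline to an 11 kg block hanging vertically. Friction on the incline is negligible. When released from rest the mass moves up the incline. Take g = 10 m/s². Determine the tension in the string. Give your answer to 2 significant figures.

85 N

For the mass on the incline: the weight component along the slope is m₁g sin 29° = 12 × 10 × 0.4848 = 58.176 N and the normal force is N = m₁g cos 29° = 104.954 N.
Newton's second law for the mass (up-slope positive): T − 58.176 = 12 a. For the hanging block (downward positive): 11 × 10 − T = 11 a.
Adding the two equations eliminates T: 51.824 = 23 a, so a = 2.2532 m/s².
Then from the hanging block's equation, T = 11 × (10 − 2.2532) = 85.215 N.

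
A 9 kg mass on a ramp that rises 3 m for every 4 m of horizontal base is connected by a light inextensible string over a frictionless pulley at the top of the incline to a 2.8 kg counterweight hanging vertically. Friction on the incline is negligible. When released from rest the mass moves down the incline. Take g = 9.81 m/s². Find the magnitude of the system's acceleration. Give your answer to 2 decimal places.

For the mass on the incline: the weight component along the slope is m₁g sin 36.87° = 9 × 9.81 × 0.6000 = 52.974 N and the normal force is N = m₁g cos 36.87° = 70.632 N.
Newton's second law for the mass (down-slope positive): 52.974 − T = 9 a. For the hanging counterweight (upward positive): T − 2.8 × 9.81 = 2.8 a.
Adding the two equations eliminates T: 25.506 = 11.8 a, so a = 2.1615 m/s².

2.16 m/s²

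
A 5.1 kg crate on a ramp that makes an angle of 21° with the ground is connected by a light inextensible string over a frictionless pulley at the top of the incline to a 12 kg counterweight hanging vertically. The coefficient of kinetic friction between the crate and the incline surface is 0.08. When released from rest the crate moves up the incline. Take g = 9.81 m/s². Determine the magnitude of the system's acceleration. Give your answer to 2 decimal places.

5.62 m/s²

For the crate on the incline: the weight component along the slope is m₁g sin 21° = 5.1 × 9.81 × 0.3584 = 17.931 N and the normal force is N = m₁g cos 21° = 46.708 N.
Kinetic friction opposes the crate's motion up the incline: f = μN = 0.08 × 46.708 = 3.737 N acting down the slope.
Newton's second law for the crate (up-slope positive): T − 17.931 − 3.737 = 5.1 a. For the hanging counterweight (downward positive): 12 × 9.81 − T = 12 a.
Adding the two equations eliminates T: 96.052 = 17.1 a, so a = 5.6171 m/s².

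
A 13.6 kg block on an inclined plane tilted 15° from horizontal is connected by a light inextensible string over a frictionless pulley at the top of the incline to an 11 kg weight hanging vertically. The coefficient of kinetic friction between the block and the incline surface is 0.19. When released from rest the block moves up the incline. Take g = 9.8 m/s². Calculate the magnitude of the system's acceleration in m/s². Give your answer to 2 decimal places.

For the block on the incline: the weight component along the slope is m₁g sin 15° = 13.6 × 9.8 × 0.2588 = 34.493 N and the normal force is N = m₁g cos 15° = 128.739 N.
Kinetic friction opposes the block's motion up the incline: f = μN = 0.19 × 128.739 = 24.460 N acting down the slope.
Newton's second law for the block (up-slope positive): T − 34.493 − 24.460 = 13.6 a. For the hanging weight (downward positive): 11 × 9.8 − T = 11 a.
Adding the two equations eliminates T: 48.847 = 24.6 a, so a = 1.9857 m/s².

1.99 m/s²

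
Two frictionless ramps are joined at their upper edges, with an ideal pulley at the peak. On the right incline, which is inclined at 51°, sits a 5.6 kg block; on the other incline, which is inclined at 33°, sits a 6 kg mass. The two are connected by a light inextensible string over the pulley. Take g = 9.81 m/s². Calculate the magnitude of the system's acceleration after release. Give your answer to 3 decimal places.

Resolve each weight along its own incline: the 5.6 kg mass has component 5.6 × 9.81 × sin 51° = 42.693 N down its slope, and the 6 kg mass has 6 × 9.81 × sin 33° = 32.057 N down its slope.
The 5.6 kg side's 42.693 N exceeds the other side's 32.057 N, so that mass slides down and the 6 kg mass slides up. Taking that direction as positive, Newton's second law for the whole system gives 42.693 − 32.057 = (5.6 + 6) a, so a = 10.636 / 11.6 = 0.9169 m/s².

0.917 m/s²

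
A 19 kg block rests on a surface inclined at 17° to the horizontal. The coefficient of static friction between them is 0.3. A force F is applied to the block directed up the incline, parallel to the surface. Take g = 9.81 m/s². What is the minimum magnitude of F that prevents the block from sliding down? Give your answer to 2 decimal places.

The normal force is N = mg cos 17° = 178.246 N. With F at its minimum the block is on the verge of sliding down, so static friction is at its maximum μ_s N = 0.3 × 178.246 = 53.474 N and acts up the slope.
Equilibrium along the incline: F + μ_s N = mg sin 17°, so F = 54.495 − 53.474 = 1.021 N.

1.02 N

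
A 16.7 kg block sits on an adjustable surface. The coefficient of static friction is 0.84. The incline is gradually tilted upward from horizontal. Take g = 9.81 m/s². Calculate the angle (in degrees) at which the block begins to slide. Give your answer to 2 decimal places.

40.03°

At the threshold of sliding, static friction is at its maximum μ_s N and exactly balances the weight component along the incline: mg sin θ = μ_s mg cos θ.
Hence tan θ = μ_s = 0.84, so θ = arctan(0.84) = 40.0303°.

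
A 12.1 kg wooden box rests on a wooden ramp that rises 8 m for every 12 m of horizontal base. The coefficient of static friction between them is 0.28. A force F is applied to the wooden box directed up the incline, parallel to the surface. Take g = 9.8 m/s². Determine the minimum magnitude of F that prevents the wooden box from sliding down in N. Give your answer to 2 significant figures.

38 N

The normal force is N = mg cos 33.69° = 98.665 N. With F at its minimum the wooden box is on the verge of sliding down, so static friction is at its maximum μ_s N = 0.28 × 98.665 = 27.626 N and acts up the slope.
Equilibrium along the incline: F + μ_s N = mg sin 33.69°, so F = 65.776 − 27.626 = 38.150 N.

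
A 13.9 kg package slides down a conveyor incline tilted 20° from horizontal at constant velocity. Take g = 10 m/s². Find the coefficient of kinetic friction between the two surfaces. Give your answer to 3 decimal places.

At constant velocity the net force along the incline is zero: mg sin 20° = μ mg cos 20°.
So μ = tan 20° = 0.3420 / 0.9397 = 0.3639.

0.364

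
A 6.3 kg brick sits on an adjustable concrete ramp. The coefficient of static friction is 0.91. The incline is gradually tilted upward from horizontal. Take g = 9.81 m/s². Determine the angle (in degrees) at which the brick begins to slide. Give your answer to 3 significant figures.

At the threshold of sliding, static friction is at its maximum μ_s N and exactly balances the weight component along the incline: mg sin θ = μ_s mg cos θ.
Hence tan θ = μ_s = 0.91, so θ = arctan(0.91) = 42.3022°.

42.3°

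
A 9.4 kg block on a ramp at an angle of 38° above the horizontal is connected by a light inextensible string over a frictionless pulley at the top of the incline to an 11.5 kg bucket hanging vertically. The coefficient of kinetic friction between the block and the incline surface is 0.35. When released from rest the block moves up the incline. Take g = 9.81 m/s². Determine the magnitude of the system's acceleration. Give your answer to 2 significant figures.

1.5 m/s²

For the block on the incline: the weight component along the slope is m₁g sin 38° = 9.4 × 9.81 × 0.6157 = 56.776 N and the normal force is N = m₁g cos 38° = 72.666 N.
Kinetic friction opposes the block's motion up the incline: f = μN = 0.35 × 72.666 = 25.433 N acting down the slope.
Newton's second law for the block (up-slope positive): T − 56.776 − 25.433 = 9.4 a. For the hanging bucket (downward positive): 11.5 × 9.81 − T = 11.5 a.
Adding the two equations eliminates T: 30.606 = 20.9 a, so a = 1.4644 m/s².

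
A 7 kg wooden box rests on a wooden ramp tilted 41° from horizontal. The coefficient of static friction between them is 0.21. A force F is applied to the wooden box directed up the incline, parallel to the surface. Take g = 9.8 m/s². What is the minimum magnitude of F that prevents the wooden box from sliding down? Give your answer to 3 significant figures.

34.1 N

The normal force is N = mg cos 41° = 51.773 N. With F at its minimum the wooden box is on the verge of sliding down, so static friction is at its maximum μ_s N = 0.21 × 51.773 = 10.872 N and acts up the slope.
Equilibrium along the incline: F + μ_s N = mg sin 41°, so F = 45.006 − 10.872 = 34.134 N.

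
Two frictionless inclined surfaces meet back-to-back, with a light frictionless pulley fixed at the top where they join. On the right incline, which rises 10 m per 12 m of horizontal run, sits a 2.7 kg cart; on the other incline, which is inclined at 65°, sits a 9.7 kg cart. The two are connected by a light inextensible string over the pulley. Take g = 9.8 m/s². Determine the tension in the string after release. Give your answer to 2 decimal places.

32.01 N

Resolve each weight along its own incline: the 2.7 kg mass has component 2.7 × 9.8 × sin 39.81° = 16.939 N down its slope, and the 9.7 kg mass has 9.7 × 9.8 × sin 65° = 86.154 N down its slope.
The 9.7 kg side's 86.154 N exceeds the other side's 16.939 N, so that mass slides down and the 2.7 kg mass slides up. Taking that direction as positive, Newton's second law for the whole system gives 86.154 − 16.939 = (2.7 + 9.7) a, so a = 69.215 / 12.4 = 5.5819 m/s².
For the 2.7 kg mass (up-slope positive): T − 16.939 = 2.7 × 5.5819, so T = 32.010 N.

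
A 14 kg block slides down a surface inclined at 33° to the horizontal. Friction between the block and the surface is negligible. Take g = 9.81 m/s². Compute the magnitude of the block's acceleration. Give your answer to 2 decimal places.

5.34 m/s²

Resolving the weight along the incline: the component pulling the block down the slope is mg sin 33° = 14 × 9.81 × 0.5446 = 74.795 N, and the normal force is N = mg cos 33° = 14 × 9.81 × 0.8387 = 115.187 N.
With no friction the net force along the incline is 74.795 N, so a = g sin 33° = 74.795 / 14 = 5.3425 m/s².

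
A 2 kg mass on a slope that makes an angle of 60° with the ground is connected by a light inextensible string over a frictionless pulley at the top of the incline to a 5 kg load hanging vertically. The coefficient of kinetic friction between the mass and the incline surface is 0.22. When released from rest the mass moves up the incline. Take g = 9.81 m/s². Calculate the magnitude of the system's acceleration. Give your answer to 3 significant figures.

4.27 m/s²

For the mass on the incline: the weight component along the slope is m₁g sin 60° = 2 × 9.81 × 0.8660 = 16.991 N and the normal force is N = m₁g cos 60° = 9.810 N.
Kinetic friction opposes the mass's motion up the incline: f = μN = 0.22 × 9.810 = 2.158 N acting down the slope.
Newton's second law for the mass (up-slope positive): T − 16.991 − 2.158 = 2 a. For the hanging load (downward positive): 5 × 9.81 − T = 5 a.
Adding the two equations eliminates T: 29.901 = 7 a, so a = 4.2716 m/s².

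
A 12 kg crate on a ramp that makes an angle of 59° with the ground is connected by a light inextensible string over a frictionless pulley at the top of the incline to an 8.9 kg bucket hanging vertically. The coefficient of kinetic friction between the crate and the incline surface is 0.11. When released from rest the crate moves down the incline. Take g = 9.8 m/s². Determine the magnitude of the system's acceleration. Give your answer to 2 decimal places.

0.33 m/s²

For the crate on the incline: the weight component along the slope is m₁g sin 59° = 12 × 9.8 × 0.8572 = 100.807 N and the normal force is N = m₁g cos 59° = 60.568 N.
Kinetic friction opposes the crate's motion down the incline: f = μN = 0.11 × 60.568 = 6.662 N acting up the slope.
Newton's second law for the crate (down-slope positive): 100.807 − 6.662 − T = 12 a. For the hanging bucket (upward positive): T − 8.9 × 9.8 = 8.9 a.
Adding the two equations eliminates T: 6.925 = 20.9 a, so a = 0.3313 m/s².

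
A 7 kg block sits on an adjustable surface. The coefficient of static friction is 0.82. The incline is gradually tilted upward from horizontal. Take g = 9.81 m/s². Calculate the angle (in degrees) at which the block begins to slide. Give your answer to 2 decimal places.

At the threshold of sliding, static friction is at its maximum μ_s N and exactly balances the weight component along the incline: mg sin θ = μ_s mg cos θ.
Hence tan θ = μ_s = 0.82, so θ = arctan(0.82) = 39.3518°.

39.35°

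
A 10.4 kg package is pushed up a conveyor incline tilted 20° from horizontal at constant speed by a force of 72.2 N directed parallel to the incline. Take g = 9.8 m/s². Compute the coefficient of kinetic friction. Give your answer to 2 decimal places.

0.39

At constant speed ΣF = 0 along the incline. The applied 72.2 N acts up the slope; the weight component mg sin 20° = 34.859 N and kinetic friction μN both act down the slope.
So 72.2 = 34.859 + μ × 95.773, giving μ = (72.2 − 34.859) / 95.773 = 0.3899.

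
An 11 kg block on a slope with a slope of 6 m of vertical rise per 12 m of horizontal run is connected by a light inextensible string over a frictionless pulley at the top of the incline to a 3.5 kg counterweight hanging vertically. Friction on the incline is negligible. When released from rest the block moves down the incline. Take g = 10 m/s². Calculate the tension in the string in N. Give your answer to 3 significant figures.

38.4 N

For the block on the incline: the weight component along the slope is m₁g sin 26.57° = 11 × 10 × 0.4472 = 49.192 N and the normal force is N = m₁g cos 26.57° = 98.387 N.
Newton's second law for the block (down-slope positive): 49.192 − T = 11 a. For the hanging counterweight (upward positive): T − 3.5 × 10 = 3.5 a.
Adding the two equations eliminates T: 14.192 = 14.5 a, so a = 0.9788 m/s².
Then from the hanging counterweight's equation, T = 3.5 × (10 + 0.9788) = 38.426 N.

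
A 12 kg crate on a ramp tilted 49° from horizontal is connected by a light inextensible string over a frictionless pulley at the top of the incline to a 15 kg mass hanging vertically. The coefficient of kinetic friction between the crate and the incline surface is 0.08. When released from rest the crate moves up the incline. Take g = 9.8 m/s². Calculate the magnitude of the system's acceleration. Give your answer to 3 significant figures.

For the crate on the incline: the weight component along the slope is m₁g sin 49° = 12 × 9.8 × 0.7547 = 88.753 N and the normal force is N = m₁g cos 49° = 77.153 N.
Kinetic friction opposes the crate's motion up the incline: f = μN = 0.08 × 77.153 = 6.172 N acting down the slope.
Newton's second law for the crate (up-slope positive): T − 88.753 − 6.172 = 12 a. For the hanging mass (downward positive): 15 × 9.8 − T = 15 a.
Adding the two equations eliminates T: 52.075 = 27 a, so a = 1.9287 m/s².

1.93 m/s²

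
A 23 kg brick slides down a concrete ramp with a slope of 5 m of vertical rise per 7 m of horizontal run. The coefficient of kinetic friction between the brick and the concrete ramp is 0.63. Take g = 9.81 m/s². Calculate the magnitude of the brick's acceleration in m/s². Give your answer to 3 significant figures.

Resolving the weight along the incline: the component pulling the brick down the slope is mg sin 35.54° = 23 × 9.81 × 0.5812 = 131.136 N, and the normal force is N = mg cos 35.54° = 23 × 9.81 × 0.8137 = 183.595 N.
Kinetic friction acts up the slope with magnitude f = μN = 0.63 × 183.595 = 115.665 N.
Net force along the incline is 131.136 − 115.665 = 15.471 N, so a = 15.471 / 23 = 0.6727 m/s².

0.673 m/s²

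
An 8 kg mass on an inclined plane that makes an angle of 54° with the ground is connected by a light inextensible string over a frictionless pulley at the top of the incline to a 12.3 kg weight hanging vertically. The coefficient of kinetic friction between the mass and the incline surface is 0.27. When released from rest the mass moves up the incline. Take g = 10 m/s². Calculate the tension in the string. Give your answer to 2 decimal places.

For the mass on the incline: the weight component along the slope is m₁g sin 54° = 8 × 10 × 0.8090 = 64.720 N and the normal force is N = m₁g cos 54° = 47.023 N.
Kinetic friction opposes the mass's motion up the incline: f = μN = 0.27 × 47.023 = 12.696 N acting down the slope.
Newton's second law for the mass (up-slope positive): T − 64.720 − 12.696 = 8 a. For the hanging weight (downward positive): 12.3 × 10 − T = 12.3 a.
Adding the two equations eliminates T: 45.584 = 20.3 a, so a = 2.2455 m/s².
Then from the hanging weight's equation, T = 12.3 × (10 − 2.2455) = 95.380 N.

95.38 N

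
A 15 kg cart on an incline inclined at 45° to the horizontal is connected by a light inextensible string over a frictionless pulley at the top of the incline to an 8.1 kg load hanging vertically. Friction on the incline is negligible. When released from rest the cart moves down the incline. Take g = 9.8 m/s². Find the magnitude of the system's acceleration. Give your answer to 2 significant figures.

For the cart on the incline: the weight component along the slope is m₁g sin 45° = 15 × 9.8 × 0.7071 = 103.944 N and the normal force is N = m₁g cos 45° = 103.945 N.
Newton's second law for the cart (down-slope positive): 103.944 − T = 15 a. For the hanging load (upward positive): T − 8.1 × 9.8 = 8.1 a.
Adding the two equations eliminates T: 24.564 = 23.1 a, so a = 1.0634 m/s².

1.1 m/s²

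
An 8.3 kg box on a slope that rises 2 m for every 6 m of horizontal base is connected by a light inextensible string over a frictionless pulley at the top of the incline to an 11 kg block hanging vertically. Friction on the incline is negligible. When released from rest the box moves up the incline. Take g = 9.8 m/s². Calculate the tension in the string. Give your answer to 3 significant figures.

For the box on the incline: the weight component along the slope is m₁g sin 18.43° = 8.3 × 9.8 × 0.3162 = 25.720 N and the normal force is N = m₁g cos 18.43° = 77.166 N.
Newton's second law for the box (up-slope positive): T − 25.720 = 8.3 a. For the hanging block (downward positive): 11 × 9.8 − T = 11 a.
Adding the two equations eliminates T: 82.080 = 19.3 a, so a = 4.2528 m/s².
Then from the hanging block's equation, T = 11 × (9.8 − 4.2528) = 61.019 N.

61.0 N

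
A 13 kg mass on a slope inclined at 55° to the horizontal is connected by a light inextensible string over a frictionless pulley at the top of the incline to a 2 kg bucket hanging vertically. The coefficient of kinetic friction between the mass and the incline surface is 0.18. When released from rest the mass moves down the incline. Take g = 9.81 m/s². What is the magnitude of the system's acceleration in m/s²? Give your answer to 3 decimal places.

For the mass on the incline: the weight component along the slope is m₁g sin 55° = 13 × 9.81 × 0.8192 = 104.473 N and the normal force is N = m₁g cos 55° = 73.148 N.
Kinetic friction opposes the mass's motion down the incline: f = μN = 0.18 × 73.148 = 13.167 N acting up the slope.
Newton's second law for the mass (down-slope positive): 104.473 − 13.167 − T = 13 a. For the hanging bucket (upward positive): T − 2 × 9.81 = 2 a.
Adding the two equations eliminates T: 71.686 = 15 a, so a = 4.7791 m/s².

4.779 m/s²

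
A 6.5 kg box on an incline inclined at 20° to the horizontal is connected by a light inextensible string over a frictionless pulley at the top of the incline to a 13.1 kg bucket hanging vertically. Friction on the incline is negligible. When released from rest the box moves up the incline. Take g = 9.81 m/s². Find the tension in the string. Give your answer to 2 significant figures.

For the box on the incline: the weight component along the slope is m₁g sin 20° = 6.5 × 9.81 × 0.3420 = 21.808 N and the normal force is N = m₁g cos 20° = 59.919 N.
Newton's second law for the box (up-slope positive): T − 21.808 = 6.5 a. For the hanging bucket (downward positive): 13.1 × 9.81 − T = 13.1 a.
Adding the two equations eliminates T: 106.703 = 19.6 a, so a = 5.4440 m/s².
Then from the hanging bucket's equation, T = 13.1 × (9.81 − 5.4440) = 57.195 N.

57 N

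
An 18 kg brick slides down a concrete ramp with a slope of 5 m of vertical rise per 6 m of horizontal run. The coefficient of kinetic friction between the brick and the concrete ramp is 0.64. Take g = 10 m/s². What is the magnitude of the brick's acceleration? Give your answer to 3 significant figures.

1.49 m/s²

Resolving the weight along the incline: the component pulling the brick down the slope is mg sin 39.81° = 18 × 10 × 0.6402 = 115.236 N, and the normal force is N = mg cos 39.81° = 18 × 10 × 0.7682 = 138.276 N.
Kinetic friction acts up the slope with magnitude f = μN = 0.64 × 138.276 = 88.497 N.
Net force along the incline is 115.236 − 88.497 = 26.739 N, so a = 26.739 / 18 = 1.4855 m/s².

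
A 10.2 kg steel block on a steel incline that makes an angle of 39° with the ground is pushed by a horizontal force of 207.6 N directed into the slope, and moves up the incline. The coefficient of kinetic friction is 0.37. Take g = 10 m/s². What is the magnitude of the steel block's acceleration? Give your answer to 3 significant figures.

The horizontal push has components F cos 39° = 207.6 × 0.7771 = 161.326 N up the incline and F sin 39° = 207.6 × 0.6293 = 130.643 N pressing into the surface.
The normal force is therefore N = mg cos 39° + F sin 39° = 79.264 + 130.643 = 209.907 N, and kinetic friction down the slope is μN = 0.37 × 209.907 = 77.666 N.
Along the incline: F cos 39° − mg sin 39° − μN = ma, so 161.326 − 64.189 − 77.666 = 10.2 a, giving a = 1.9089 m/s².

1.91 m/s²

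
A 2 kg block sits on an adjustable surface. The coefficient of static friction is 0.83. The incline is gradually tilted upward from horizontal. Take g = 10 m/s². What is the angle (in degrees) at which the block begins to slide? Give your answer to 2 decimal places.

At the threshold of sliding, static friction is at its maximum μ_s N and exactly balances the weight component along the incline: mg sin θ = μ_s mg cos θ.
Hence tan θ = μ_s = 0.83, so θ = arctan(0.83) = 39.6927°.

39.69°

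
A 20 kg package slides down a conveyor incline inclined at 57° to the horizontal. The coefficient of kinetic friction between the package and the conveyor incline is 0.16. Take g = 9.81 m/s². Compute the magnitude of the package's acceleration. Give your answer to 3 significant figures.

7.37 m/s²

Resolving the weight along the incline: the component pulling the package down the slope is mg sin 57° = 20 × 9.81 × 0.8387 = 164.553 N, and the normal force is N = mg cos 57° = 20 × 9.81 × 0.5446 = 106.851 N.
Kinetic friction acts up the slope with magnitude f = μN = 0.16 × 106.851 = 17.096 N.
Net force along the incline is 164.553 − 17.096 = 147.457 N, so a = 147.457 / 20 = 7.3728 m/s².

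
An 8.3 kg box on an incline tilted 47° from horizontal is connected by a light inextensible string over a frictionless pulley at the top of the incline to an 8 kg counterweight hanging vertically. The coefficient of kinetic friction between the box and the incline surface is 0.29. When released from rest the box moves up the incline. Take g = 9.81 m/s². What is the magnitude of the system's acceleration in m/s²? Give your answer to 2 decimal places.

For the box on the incline: the weight component along the slope is m₁g sin 47° = 8.3 × 9.81 × 0.7314 = 59.553 N and the normal force is N = m₁g cos 47° = 55.530 N.
Kinetic friction opposes the box's motion up the incline: f = μN = 0.29 × 55.530 = 16.104 N acting down the slope.
Newton's second law for the box (up-slope positive): T − 59.553 − 16.104 = 8.3 a. For the hanging counterweight (downward positive): 8 × 9.81 − T = 8 a.
Adding the two equations eliminates T: 2.823 = 16.3 a, so a = 0.1732 m/s².

0.17 m/s²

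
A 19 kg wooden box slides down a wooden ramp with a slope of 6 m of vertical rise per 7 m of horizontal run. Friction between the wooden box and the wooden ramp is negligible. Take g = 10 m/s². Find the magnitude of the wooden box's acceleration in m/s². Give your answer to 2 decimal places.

Resolving the weight along the incline: the component pulling the wooden box down the slope is mg sin 40.60° = 19 × 10 × 0.6508 = 123.652 N, and the normal force is N = mg cos 40.60° = 19 × 10 × 0.7593 = 144.267 N.
With no friction the net force along the incline is 123.652 N, so a = g sin 40.60° = 123.652 / 19 = 6.5080 m/s².

6.51 m/s²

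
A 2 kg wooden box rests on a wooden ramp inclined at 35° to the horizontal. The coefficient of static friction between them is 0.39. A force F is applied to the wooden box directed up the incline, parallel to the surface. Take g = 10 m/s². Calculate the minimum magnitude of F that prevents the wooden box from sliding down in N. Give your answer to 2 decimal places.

The normal force is N = mg cos 35° = 16.383 N. With F at its minimum the wooden box is on the verge of sliding down, so static friction is at its maximum μ_s N = 0.39 × 16.383 = 6.389 N and acts up the slope.
Equilibrium along the incline: F + μ_s N = mg sin 35°, so F = 11.472 − 6.389 = 5.083 N.

5.08 N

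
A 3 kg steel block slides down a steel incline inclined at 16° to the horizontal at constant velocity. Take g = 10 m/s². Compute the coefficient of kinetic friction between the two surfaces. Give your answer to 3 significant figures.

At constant velocity the net force along the incline is zero: mg sin 16° = μ mg cos 16°.
So μ = tan 16° = 0.2756 / 0.9613 = 0.2867.

0.287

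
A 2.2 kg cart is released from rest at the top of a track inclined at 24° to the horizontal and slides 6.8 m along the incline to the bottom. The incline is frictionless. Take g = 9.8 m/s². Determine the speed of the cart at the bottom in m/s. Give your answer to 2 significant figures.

7.4 m/s

The weight component along the incline is mg sin 24° = 8.769 N and the normal force is N = mg cos 24° = 19.696 N.
With no friction, a = g sin 24° = 3.9860 m/s².
Starting from rest over a distance of 6.8 m, v² = 2aL = 2 × 3.9860 × 6.8 = 54.2096, so v = 7.3627 m/s.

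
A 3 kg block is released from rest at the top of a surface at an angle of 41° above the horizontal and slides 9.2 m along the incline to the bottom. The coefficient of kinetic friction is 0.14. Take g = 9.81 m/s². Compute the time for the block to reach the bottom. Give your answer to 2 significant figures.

1.8 s

The weight component along the incline is mg sin 41° = 19.308 N and the normal force is N = mg cos 41° = 22.211 N.
Friction up the slope is f = μN = 0.14 × 22.211 = 3.110 N, so the net downslope force is 19.308 − 3.110 = 16.198 N and a = 16.198 / 3 = 5.3993 m/s².
Starting from rest, L = ½at², so t = √(2L/a) = √(2 × 9.2 / 5.3993) = 1.8460 s.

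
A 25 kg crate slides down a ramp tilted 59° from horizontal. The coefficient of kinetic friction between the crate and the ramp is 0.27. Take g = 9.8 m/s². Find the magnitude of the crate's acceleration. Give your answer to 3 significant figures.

7.04 m/s²

Resolving the weight along the incline: the component pulling the crate down the slope is mg sin 59° = 25 × 9.8 × 0.8572 = 210.014 N, and the normal force is N = mg cos 59° = 25 × 9.8 × 0.5150 = 126.175 N.
Kinetic friction acts up the slope with magnitude f = μN = 0.27 × 126.175 = 34.067 N.
Net force along the incline is 210.014 − 34.067 = 175.947 N, so a = 175.947 / 25 = 7.0379 m/s².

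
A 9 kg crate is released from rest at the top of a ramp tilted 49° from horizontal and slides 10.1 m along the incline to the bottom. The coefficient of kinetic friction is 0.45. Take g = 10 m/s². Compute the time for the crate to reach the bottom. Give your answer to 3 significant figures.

The weight component along the incline is mg sin 49° = 67.924 N and the normal force is N = mg cos 49° = 59.045 N.
Friction up the slope is f = μN = 0.45 × 59.045 = 26.570 N, so the net downslope force is 67.924 − 26.570 = 41.354 N and a = 41.354 / 9 = 4.5949 m/s².
Starting from rest, L = ½at², so t = √(2L/a) = √(2 × 10.1 / 4.5949) = 2.0967 s.

2.10 s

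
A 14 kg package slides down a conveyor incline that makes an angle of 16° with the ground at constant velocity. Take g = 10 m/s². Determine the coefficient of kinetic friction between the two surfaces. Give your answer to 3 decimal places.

At constant velocity the net force along the incline is zero: mg sin 16° = μ mg cos 16°.
So μ = tan 16° = 0.2756 / 0.9613 = 0.2867.

0.287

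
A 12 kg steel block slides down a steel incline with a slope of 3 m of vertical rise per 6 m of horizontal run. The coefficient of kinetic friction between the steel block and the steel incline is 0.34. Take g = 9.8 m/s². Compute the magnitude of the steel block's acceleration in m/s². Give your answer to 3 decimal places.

1.402 m/s²

Resolving the weight along the incline: the component pulling the steel block down the slope is mg sin 26.57° = 12 × 9.8 × 0.4472 = 52.591 N, and the normal force is N = mg cos 26.57° = 12 × 9.8 × 0.8944 = 105.181 N.
Kinetic friction acts up the slope with magnitude f = μN = 0.34 × 105.181 = 35.762 N.
Net force along the incline is 52.591 − 35.762 = 16.829 N, so a = 16.829 / 12 = 1.4024 m/s².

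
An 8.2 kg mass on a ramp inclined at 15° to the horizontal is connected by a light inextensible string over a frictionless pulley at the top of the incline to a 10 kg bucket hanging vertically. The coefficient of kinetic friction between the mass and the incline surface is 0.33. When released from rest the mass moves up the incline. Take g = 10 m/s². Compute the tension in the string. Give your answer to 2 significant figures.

For the mass on the incline: the weight component along the slope is m₁g sin 15° = 8.2 × 10 × 0.2588 = 21.222 N and the normal force is N = m₁g cos 15° = 79.206 N.
Kinetic friction opposes the mass's motion up the incline: f = μN = 0.33 × 79.206 = 26.138 N acting down the slope.
Newton's second law for the mass (up-slope positive): T − 21.222 − 26.138 = 8.2 a. For the hanging bucket (downward positive): 10 × 10 − T = 10 a.
Adding the two equations eliminates T: 52.640 = 18.2 a, so a = 2.8923 m/s².
Then from the hanging bucket's equation, T = 10 × (10 − 2.8923) = 71.077 N.

71 N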